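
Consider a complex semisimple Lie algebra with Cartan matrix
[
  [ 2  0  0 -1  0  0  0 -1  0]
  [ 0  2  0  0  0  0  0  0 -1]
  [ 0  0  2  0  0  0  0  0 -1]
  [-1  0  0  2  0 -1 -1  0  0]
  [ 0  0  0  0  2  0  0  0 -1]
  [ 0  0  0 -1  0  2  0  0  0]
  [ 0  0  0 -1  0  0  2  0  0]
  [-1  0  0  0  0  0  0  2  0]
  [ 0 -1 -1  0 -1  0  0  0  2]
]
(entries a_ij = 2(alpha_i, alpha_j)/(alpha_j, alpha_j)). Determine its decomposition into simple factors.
The diagram associated to this matrix has two connected components: the simple roots {alpha_2, alpha_3, alpha_5, alpha_9} form a chain of 2 nodes with a fork of two nodes at one end (D_4), and {alpha_1, alpha_4, alpha_6, alpha_7, alpha_8} form a chain of 3 nodes with a fork of two nodes at one end (D_5). A semisimple Lie algebra decomposes uniquely as the direct sum of simple ideals, one per connected component of its Dynkin diagram, so g ≅ D_4 ⊕ D_5 (dimension 28 + 45 = 73).

type D_4 + type D_5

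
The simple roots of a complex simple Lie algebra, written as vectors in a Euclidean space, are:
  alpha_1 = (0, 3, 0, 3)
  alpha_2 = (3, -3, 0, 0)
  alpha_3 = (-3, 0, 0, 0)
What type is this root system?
Compute the Cartan integers a_ij = 2(alpha_i, alpha_j)/(alpha_j, alpha_j); the resulting 3x3 Cartan matrix is
[[2, -1, 0], [-1, 2, -2], [0, -1, 2]].
The roots have two lengths (squared-length ratio 2:1); the short ones are alpha_{3}. The associated Dynkin diagram is a chain of 3 nodes with a double edge at one end; the terminal node there is the unique short simple root (B_3), so the type is B_3 (the algebra so(7)).

B_3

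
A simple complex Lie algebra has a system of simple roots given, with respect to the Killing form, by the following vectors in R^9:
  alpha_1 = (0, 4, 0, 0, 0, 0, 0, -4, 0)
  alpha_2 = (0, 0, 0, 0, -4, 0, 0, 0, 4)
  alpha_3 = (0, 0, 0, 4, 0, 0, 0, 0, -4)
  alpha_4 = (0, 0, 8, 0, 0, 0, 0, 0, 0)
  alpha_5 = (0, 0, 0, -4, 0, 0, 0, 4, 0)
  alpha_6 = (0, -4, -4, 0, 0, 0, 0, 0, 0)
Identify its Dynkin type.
C_6 (sp(12))

Compute the Cartan integers a_ij = 2(alpha_i, alpha_j)/(alpha_j, alpha_j); the resulting 6x6 Cartan matrix is
[[2, 0, 0, 0, -1, -1], [0, 2, -1, 0, 0, 0], [0, -1, 2, 0, -1, 0], [0, 0, 0, 2, 0, -2], [-1, 0, -1, 0, 2, 0], [-1, 0, 0, -1, 0, 2]].
The roots have two lengths (squared-length ratio 2:1); the short ones are alpha_{1,2,3,5,6}. The associated Dynkin diagram is a chain of 6 nodes with a double edge at one end; the terminal node there is the unique long simple root (C_6), so the type is C_6 (the algebra sp(12)).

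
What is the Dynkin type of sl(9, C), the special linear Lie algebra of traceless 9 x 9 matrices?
This is sl(9), which has dimension 9^2 - 1 = 80 and rank 9 - 1 = 8 (a Cartan subalgebra is the diagonal traceless matrices). In the classification of classical Lie algebras, the special linear algebra sl(n+1) has type A_n; here n = 8, so the Dynkin diagram is a chain of 8 nodes with single edges (A_8). Hence the type is A_8.

A_8 (sl(9))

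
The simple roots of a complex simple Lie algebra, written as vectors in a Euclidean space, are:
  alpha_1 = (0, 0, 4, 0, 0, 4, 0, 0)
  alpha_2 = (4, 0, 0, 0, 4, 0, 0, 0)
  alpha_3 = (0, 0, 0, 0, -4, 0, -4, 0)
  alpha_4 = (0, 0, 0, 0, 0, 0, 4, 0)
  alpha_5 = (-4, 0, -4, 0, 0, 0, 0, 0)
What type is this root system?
Compute the Cartan integers a_ij = 2(alpha_i, alpha_j)/(alpha_j, alpha_j); the resulting 5x5 Cartan matrix is
[[2, 0, 0, 0, -1], [0, 2, -1, 0, -1], [0, -1, 2, -2, 0], [0, 0, -1, 2, 0], [-1, -1, 0, 0, 2]].
The roots have two lengths (squared-length ratio 2:1); the short ones are alpha_{4}. The associated Dynkin diagram is a chain of 5 nodes with a double edge at one end; the terminal node there is the unique short simple root (B_5), so the type is B_5 (the algebra so(11)).

B_5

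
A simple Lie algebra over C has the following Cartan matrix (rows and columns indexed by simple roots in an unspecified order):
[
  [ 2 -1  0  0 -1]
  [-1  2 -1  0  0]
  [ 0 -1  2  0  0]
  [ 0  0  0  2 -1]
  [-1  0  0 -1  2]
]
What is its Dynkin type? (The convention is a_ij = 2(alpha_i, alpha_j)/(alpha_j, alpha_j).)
A5

The matrix has rank 5 with 2's on the diagonal. Reading the off-diagonal entries as Dynkin edges (a single edge where a_ij = a_ji = -1; a double or triple edge where a_ij * a_ji = 2 or 3), the diagram is a chain of 5 nodes with single edges (A_5). One simple-root ordering that puts it in standard form is (alpha_3, alpha_2, alpha_1, alpha_5, alpha_4). So the algebra is type A_5, i.e. sl(6).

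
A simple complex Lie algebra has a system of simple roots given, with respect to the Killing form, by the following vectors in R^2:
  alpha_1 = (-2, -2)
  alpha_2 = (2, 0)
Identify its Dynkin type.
Compute the Cartan integers a_ij = 2(alpha_i, alpha_j)/(alpha_j, alpha_j); the resulting 2x2 Cartan matrix is
[[2, -2], [-1, 2]].
The roots have two lengths (squared-length ratio 2:1); the short ones are alpha_{2}. The associated Dynkin diagram is a chain of 2 nodes with a double edge at one end; the terminal node there is the unique short simple root (B_2), so the type is B_2 (the algebra so(5)).

type B_2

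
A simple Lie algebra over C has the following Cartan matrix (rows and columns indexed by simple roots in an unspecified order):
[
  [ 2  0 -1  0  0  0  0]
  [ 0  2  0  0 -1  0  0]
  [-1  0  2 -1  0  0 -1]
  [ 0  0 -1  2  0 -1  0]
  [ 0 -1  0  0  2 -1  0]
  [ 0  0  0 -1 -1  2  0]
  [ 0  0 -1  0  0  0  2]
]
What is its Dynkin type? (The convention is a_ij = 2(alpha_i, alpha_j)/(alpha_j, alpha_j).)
D_7

The matrix has rank 7 with 2's on the diagonal. Reading the off-diagonal entries as Dynkin edges (a single edge where a_ij = a_ji = -1; a double or triple edge where a_ij * a_ji = 2 or 3), the diagram is a chain of 5 nodes with a fork of two nodes at one end (D_7). One simple-root ordering that puts it in standard form is (alpha_2, alpha_5, alpha_6, alpha_4, alpha_3, alpha_7, alpha_1). So the algebra is type D_7, i.e. so(14).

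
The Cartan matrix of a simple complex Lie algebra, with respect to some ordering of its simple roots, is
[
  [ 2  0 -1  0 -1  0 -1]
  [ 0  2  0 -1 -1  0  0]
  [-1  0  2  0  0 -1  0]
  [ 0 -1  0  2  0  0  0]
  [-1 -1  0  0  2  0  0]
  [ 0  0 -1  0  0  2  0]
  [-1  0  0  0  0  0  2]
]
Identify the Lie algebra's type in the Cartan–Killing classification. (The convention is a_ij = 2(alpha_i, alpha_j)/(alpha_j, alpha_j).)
E_7

The matrix has rank 7 with 2's on the diagonal. Reading the off-diagonal entries as Dynkin edges (a single edge where a_ij = a_ji = -1; a double or triple edge where a_ij * a_ji = 2 or 3), the diagram is a chain of 6 nodes with one extra node attached to the third node from one end (E_7). One simple-root ordering that puts it in standard form is (alpha_6, alpha_7, alpha_3, alpha_1, alpha_5, alpha_2, alpha_4). So the algebra is type E_7.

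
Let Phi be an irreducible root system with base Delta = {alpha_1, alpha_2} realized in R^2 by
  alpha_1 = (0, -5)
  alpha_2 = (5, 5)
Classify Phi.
Compute the Cartan integers a_ij = 2(alpha_i, alpha_j)/(alpha_j, alpha_j); the resulting 2x2 Cartan matrix is
[[2, -1], [-2, 2]].
The roots have two lengths (squared-length ratio 2:1); the short ones are alpha_{1}. The associated Dynkin diagram is a chain of 2 nodes with a double edge at one end; the terminal node there is the unique short simple root (B_2), so the type is B_2 (the algebra so(5)).

B_2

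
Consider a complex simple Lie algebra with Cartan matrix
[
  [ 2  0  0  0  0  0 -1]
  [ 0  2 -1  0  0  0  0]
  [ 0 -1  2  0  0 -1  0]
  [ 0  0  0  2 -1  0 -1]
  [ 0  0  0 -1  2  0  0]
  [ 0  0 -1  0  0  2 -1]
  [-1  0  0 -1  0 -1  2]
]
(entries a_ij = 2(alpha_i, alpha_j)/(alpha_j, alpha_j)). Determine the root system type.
The matrix has rank 7 with 2's on the diagonal. Reading the off-diagonal entries as Dynkin edges (a single edge where a_ij = a_ji = -1; a double or triple edge where a_ij * a_ji = 2 or 3), the diagram is a chain of 6 nodes with one extra node attached to the third node from one end (E_7). One simple-root ordering that puts it in standard form is (alpha_5, alpha_1, alpha_4, alpha_7, alpha_6, alpha_3, alpha_2). So the algebra is type E_7.

E_7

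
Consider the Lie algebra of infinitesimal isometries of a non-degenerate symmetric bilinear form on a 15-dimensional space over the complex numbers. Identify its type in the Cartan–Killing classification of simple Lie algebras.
B7

This is so(15) with 15 odd, which has dimension 15(15-1)/2 = 105 and rank (15-1)/2 = 7. In the classification of classical Lie algebras, the orthogonal algebra so(2n+1) in an odd number of variables has type B_n; here n = 7, so the Dynkin diagram is a chain of 7 nodes with a double edge at one end; the terminal node there is the unique short simple root (B_7). Hence the type is B_7.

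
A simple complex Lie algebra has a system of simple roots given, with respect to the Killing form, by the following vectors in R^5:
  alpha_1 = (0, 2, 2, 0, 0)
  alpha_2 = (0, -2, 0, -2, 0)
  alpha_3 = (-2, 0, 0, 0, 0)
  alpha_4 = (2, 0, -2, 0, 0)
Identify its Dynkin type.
Compute the Cartan integers a_ij = 2(alpha_i, alpha_j)/(alpha_j, alpha_j); the resulting 4x4 Cartan matrix is
[[2, -1, 0, -1], [-1, 2, 0, 0], [0, 0, 2, -1], [-1, 0, -2, 2]].
The roots have two lengths (squared-length ratio 2:1); the short ones are alpha_{3}. The associated Dynkin diagram is a chain of 4 nodes with a double edge at one end; the terminal node there is the unique short simple root (B_4), so the type is B_4 (the algebra so(9)).

type B_4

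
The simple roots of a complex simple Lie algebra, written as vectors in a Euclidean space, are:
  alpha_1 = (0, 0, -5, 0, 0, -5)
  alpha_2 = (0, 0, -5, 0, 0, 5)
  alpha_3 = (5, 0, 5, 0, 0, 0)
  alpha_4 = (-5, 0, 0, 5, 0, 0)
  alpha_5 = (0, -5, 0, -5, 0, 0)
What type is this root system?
D_5 (so(10))

Compute the Cartan integers a_ij = 2(alpha_i, alpha_j)/(alpha_j, alpha_j); the resulting 5x5 Cartan matrix is
[[2, 0, -1, 0, 0], [0, 2, -1, 0, 0], [-1, -1, 2, -1, 0], [0, 0, -1, 2, -1], [0, 0, 0, -1, 2]].
All simple roots have the same length, so the diagram is simply laced. The associated Dynkin diagram is a chain of 3 nodes with a fork of two nodes at one end (D_5), so the type is D_5 (the algebra so(10)).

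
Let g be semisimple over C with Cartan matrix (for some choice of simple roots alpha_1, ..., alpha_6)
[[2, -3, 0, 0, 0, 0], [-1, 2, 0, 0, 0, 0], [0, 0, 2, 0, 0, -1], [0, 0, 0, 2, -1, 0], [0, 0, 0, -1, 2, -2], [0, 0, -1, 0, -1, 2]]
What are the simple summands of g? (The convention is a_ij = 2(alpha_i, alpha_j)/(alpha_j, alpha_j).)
The diagram associated to this matrix has two connected components: the simple roots {alpha_3, alpha_4, alpha_5, alpha_6} form a chain of 4 nodes with a double edge between the middle two (F_4), and {alpha_1, alpha_2} form two nodes joined by a triple edge (G_2). A semisimple Lie algebra decomposes uniquely as the direct sum of simple ideals, one per connected component of its Dynkin diagram, so g ≅ F_4 ⊕ G_2 (dimension 52 + 14 = 66).

F_4 + G_2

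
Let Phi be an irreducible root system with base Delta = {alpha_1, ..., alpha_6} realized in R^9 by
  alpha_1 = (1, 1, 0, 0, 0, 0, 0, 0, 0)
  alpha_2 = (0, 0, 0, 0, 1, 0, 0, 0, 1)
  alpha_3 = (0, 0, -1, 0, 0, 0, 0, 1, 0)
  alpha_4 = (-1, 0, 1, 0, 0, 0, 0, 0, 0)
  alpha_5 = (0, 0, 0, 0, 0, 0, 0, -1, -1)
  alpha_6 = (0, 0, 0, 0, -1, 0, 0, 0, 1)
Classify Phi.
Compute the Cartan integers a_ij = 2(alpha_i, alpha_j)/(alpha_j, alpha_j); the resulting 6x6 Cartan matrix is
[[2, 0, 0, -1, 0, 0], [0, 2, 0, 0, -1, 0], [0, 0, 2, -1, -1, 0], [-1, 0, -1, 2, 0, 0], [0, -1, -1, 0, 2, -1], [0, 0, 0, 0, -1, 2]].
All simple roots have the same length, so the diagram is simply laced. The associated Dynkin diagram is a chain of 4 nodes with a fork of two nodes at one end (D_6), so the type is D_6 (the algebra so(12)).

type D_6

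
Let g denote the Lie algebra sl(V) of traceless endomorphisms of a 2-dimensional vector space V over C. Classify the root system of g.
A_1

This is sl(2), which has dimension 2^2 - 1 = 3 and rank 2 - 1 = 1 (a Cartan subalgebra is the diagonal traceless matrices). In the classification of classical Lie algebras, the special linear algebra sl(n+1) has type A_n; here n = 1, so the Dynkin diagram is a chain of 1 nodes with single edges (A_1). Hence the type is A_1.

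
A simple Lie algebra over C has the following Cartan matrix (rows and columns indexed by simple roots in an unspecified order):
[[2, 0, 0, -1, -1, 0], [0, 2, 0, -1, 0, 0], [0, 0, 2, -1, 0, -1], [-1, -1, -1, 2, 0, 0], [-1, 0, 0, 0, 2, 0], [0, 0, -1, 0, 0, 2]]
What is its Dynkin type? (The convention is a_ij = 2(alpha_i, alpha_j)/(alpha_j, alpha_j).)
E6

The matrix has rank 6 with 2's on the diagonal. Reading the off-diagonal entries as Dynkin edges (a single edge where a_ij = a_ji = -1; a double or triple edge where a_ij * a_ji = 2 or 3), the diagram is a chain of 5 nodes with one extra node attached to the third node from one end (E_6). One simple-root ordering that puts it in standard form is (alpha_5, alpha_2, alpha_1, alpha_4, alpha_3, alpha_6). So the algebra is type E_6.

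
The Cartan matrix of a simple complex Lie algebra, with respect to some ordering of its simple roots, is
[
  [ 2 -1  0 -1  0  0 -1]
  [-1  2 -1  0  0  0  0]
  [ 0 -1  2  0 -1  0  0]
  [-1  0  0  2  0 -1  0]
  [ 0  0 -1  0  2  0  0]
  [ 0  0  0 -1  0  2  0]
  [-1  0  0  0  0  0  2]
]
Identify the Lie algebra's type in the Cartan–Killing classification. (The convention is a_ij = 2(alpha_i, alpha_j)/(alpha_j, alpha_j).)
The matrix has rank 7 with 2's on the diagonal. Reading the off-diagonal entries as Dynkin edges (a single edge where a_ij = a_ji = -1; a double or triple edge where a_ij * a_ji = 2 or 3), the diagram is a chain of 6 nodes with one extra node attached to the third node from one end (E_7). One simple-root ordering that puts it in standard form is (alpha_6, alpha_7, alpha_4, alpha_1, alpha_2, alpha_3, alpha_5). So the algebra is type E_7.

E_7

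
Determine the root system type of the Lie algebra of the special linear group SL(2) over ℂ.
A_1

This is sl(2), which has dimension 2^2 - 1 = 3 and rank 2 - 1 = 1 (a Cartan subalgebra is the diagonal traceless matrices). In the classification of classical Lie algebras, the special linear algebra sl(n+1) has type A_n; here n = 1, so the Dynkin diagram is a chain of 1 nodes with single edges (A_1). Hence the type is A_1.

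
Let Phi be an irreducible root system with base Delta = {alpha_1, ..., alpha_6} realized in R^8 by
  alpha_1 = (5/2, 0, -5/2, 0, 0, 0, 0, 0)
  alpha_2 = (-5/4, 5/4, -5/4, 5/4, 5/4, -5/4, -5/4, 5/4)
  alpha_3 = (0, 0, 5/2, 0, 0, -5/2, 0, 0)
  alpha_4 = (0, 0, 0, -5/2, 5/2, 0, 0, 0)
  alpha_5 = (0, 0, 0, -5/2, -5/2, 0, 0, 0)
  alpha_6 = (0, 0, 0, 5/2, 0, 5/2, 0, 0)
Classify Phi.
Compute the Cartan integers a_ij = 2(alpha_i, alpha_j)/(alpha_j, alpha_j); the resulting 6x6 Cartan matrix is
[[2, 0, -1, 0, 0, 0], [0, 2, 0, 0, -1, 0], [-1, 0, 2, 0, 0, -1], [0, 0, 0, 2, 0, -1], [0, -1, 0, 0, 2, -1], [0, 0, -1, -1, -1, 2]].
All simple roots have the same length, so the diagram is simply laced. The associated Dynkin diagram is a chain of 5 nodes with one extra node attached to the third node from one end (E_6), so the type is E_6.

E6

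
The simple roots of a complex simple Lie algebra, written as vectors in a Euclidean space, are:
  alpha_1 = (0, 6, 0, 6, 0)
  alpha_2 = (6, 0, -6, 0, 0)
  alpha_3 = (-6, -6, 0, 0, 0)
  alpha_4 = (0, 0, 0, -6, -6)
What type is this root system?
A_4

Compute the Cartan integers a_ij = 2(alpha_i, alpha_j)/(alpha_j, alpha_j); the resulting 4x4 Cartan matrix is
[[2, 0, -1, -1], [0, 2, -1, 0], [-1, -1, 2, 0], [-1, 0, 0, 2]].
All simple roots have the same length, so the diagram is simply laced. The associated Dynkin diagram is a chain of 4 nodes with single edges (A_4), so the type is A_4 (the algebra sl(5)).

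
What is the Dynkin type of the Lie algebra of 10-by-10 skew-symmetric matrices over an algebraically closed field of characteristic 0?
This is so(10) with 10 even, which has dimension 10(10-1)/2 = 45 and rank 10/2 = 5. In the classification of classical Lie algebras, the orthogonal algebra so(2n) in an even number of variables has type D_n; here n = 5, so the Dynkin diagram is a chain of 3 nodes with a fork of two nodes at one end (D_5). Hence the type is D_5.

type D_5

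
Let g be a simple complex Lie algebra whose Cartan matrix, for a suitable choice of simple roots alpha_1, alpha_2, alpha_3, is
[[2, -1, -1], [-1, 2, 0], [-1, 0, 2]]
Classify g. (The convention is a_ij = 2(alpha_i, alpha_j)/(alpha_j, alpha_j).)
The matrix has rank 3 with 2's on the diagonal. Reading the off-diagonal entries as Dynkin edges (a single edge where a_ij = a_ji = -1; a double or triple edge where a_ij * a_ji = 2 or 3), the diagram is a chain of 3 nodes with single edges (A_3). One simple-root ordering that puts it in standard form is (alpha_2, alpha_1, alpha_3). So the algebra is type A_3, i.e. sl(4).

A_3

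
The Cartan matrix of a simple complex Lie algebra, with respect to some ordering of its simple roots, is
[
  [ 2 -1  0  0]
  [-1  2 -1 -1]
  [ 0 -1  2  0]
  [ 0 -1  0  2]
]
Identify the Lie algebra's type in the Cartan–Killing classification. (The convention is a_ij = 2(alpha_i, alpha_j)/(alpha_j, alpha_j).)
The matrix has rank 4 with 2's on the diagonal. Reading the off-diagonal entries as Dynkin edges (a single edge where a_ij = a_ji = -1; a double or triple edge where a_ij * a_ji = 2 or 3), the diagram is a chain of 2 nodes with a fork of two nodes at one end (D_4). One simple-root ordering that puts it in standard form is (alpha_1, alpha_2, alpha_4, alpha_3). So the algebra is type D_4, i.e. so(8).

D_4 (so(8))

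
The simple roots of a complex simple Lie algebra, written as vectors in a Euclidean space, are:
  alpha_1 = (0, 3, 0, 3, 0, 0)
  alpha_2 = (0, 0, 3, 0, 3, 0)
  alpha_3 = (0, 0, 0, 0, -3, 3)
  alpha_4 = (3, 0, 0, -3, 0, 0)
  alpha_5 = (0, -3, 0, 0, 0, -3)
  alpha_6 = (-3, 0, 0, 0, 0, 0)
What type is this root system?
Compute the Cartan integers a_ij = 2(alpha_i, alpha_j)/(alpha_j, alpha_j); the resulting 6x6 Cartan matrix is
[[2, 0, 0, -1, -1, 0], [0, 2, -1, 0, 0, 0], [0, -1, 2, 0, -1, 0], [-1, 0, 0, 2, 0, -2], [-1, 0, -1, 0, 2, 0], [0, 0, 0, -1, 0, 2]].
The roots have two lengths (squared-length ratio 2:1); the short ones are alpha_{6}. The associated Dynkin diagram is a chain of 6 nodes with a double edge at one end; the terminal node there is the unique short simple root (B_6), so the type is B_6 (the algebra so(13)).

type B_6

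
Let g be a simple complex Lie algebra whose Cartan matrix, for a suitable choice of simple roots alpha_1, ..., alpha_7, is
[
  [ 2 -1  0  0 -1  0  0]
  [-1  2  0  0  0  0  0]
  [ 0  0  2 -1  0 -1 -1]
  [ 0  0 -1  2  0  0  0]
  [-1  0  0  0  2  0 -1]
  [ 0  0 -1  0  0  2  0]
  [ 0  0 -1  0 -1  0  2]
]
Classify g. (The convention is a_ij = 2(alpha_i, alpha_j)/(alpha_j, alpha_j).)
The matrix has rank 7 with 2's on the diagonal. Reading the off-diagonal entries as Dynkin edges (a single edge where a_ij = a_ji = -1; a double or triple edge where a_ij * a_ji = 2 or 3), the diagram is a chain of 5 nodes with a fork of two nodes at one end (D_7). One simple-root ordering that puts it in standard form is (alpha_2, alpha_1, alpha_5, alpha_7, alpha_3, alpha_6, alpha_4). So the algebra is type D_7, i.e. so(14).

D_7 (so(14))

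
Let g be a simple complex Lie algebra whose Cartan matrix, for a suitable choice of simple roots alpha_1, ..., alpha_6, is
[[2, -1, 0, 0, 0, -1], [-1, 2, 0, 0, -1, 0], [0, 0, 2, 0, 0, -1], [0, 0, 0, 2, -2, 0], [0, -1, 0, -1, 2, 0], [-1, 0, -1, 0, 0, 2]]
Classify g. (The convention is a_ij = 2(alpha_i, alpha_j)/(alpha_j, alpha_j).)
type C_6

The matrix has rank 6 with 2's on the diagonal. Reading the off-diagonal entries as Dynkin edges (a single edge where a_ij = a_ji = -1; a double or triple edge where a_ij * a_ji = 2 or 3), the diagram is a chain of 6 nodes with a double edge at one end; the terminal node there is the unique long simple root (C_6). One simple-root ordering that puts it in standard form is (alpha_3, alpha_6, alpha_1, alpha_2, alpha_5, alpha_4). So the algebra is type C_6, i.e. sp(12).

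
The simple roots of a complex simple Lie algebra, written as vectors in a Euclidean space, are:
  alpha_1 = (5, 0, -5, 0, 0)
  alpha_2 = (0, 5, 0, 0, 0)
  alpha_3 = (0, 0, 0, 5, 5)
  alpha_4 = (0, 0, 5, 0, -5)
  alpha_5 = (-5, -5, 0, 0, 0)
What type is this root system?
Compute the Cartan integers a_ij = 2(alpha_i, alpha_j)/(alpha_j, alpha_j); the resulting 5x5 Cartan matrix is
[[2, 0, 0, -1, -1], [0, 2, 0, 0, -1], [0, 0, 2, -1, 0], [-1, 0, -1, 2, 0], [-1, -2, 0, 0, 2]].
The roots have two lengths (squared-length ratio 2:1); the short ones are alpha_{2}. The associated Dynkin diagram is a chain of 5 nodes with a double edge at one end; the terminal node there is the unique short simple root (B_5), so the type is B_5 (the algebra so(11)).

type B_5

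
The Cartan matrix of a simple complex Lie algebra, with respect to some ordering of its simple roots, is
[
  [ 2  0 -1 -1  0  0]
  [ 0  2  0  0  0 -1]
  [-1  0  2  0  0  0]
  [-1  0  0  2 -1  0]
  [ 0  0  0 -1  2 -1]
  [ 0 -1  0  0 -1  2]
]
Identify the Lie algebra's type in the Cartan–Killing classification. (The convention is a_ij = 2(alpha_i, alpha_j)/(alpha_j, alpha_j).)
A_6 (sl(7))

The matrix has rank 6 with 2's on the diagonal. Reading the off-diagonal entries as Dynkin edges (a single edge where a_ij = a_ji = -1; a double or triple edge where a_ij * a_ji = 2 or 3), the diagram is a chain of 6 nodes with single edges (A_6). One simple-root ordering that puts it in standard form is (alpha_2, alpha_6, alpha_5, alpha_4, alpha_1, alpha_3). So the algebra is type A_6, i.e. sl(7).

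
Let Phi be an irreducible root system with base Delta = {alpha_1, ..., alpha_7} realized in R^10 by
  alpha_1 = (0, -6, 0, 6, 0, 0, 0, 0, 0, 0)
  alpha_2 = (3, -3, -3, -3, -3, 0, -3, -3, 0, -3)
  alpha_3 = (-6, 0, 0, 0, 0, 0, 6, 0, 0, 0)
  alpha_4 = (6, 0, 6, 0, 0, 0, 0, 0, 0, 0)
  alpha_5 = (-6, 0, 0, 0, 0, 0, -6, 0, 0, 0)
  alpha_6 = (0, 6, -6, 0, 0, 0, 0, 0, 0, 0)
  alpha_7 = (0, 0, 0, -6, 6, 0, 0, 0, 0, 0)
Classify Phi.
Compute the Cartan integers a_ij = 2(alpha_i, alpha_j)/(alpha_j, alpha_j); the resulting 7x7 Cartan matrix is
[[2, 0, 0, 0, 0, -1, -1], [0, 2, -1, 0, 0, 0, 0], [0, -1, 2, -1, 0, 0, 0], [0, 0, -1, 2, -1, -1, 0], [0, 0, 0, -1, 2, 0, 0], [-1, 0, 0, -1, 0, 2, 0], [-1, 0, 0, 0, 0, 0, 2]].
All simple roots have the same length, so the diagram is simply laced. The associated Dynkin diagram is a chain of 6 nodes with one extra node attached to the third node from one end (E_7), so the type is E_7.

E_7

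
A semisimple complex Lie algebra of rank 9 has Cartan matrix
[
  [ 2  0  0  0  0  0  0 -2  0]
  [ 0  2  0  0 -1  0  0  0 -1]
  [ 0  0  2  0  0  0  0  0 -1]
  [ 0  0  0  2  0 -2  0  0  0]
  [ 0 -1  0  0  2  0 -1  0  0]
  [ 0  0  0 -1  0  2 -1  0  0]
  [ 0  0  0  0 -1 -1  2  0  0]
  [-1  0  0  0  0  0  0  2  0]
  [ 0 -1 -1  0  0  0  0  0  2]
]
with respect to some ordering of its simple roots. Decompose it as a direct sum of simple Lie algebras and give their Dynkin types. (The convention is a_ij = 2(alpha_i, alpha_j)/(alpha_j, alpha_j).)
The diagram associated to this matrix has two connected components: the simple roots {alpha_1, alpha_8} form a chain of 2 nodes with a double edge at one end; the terminal node there is the unique short simple root (B_2), and {alpha_2, alpha_3, alpha_4, alpha_5, alpha_6, alpha_7, alpha_9} form a chain of 7 nodes with a double edge at one end; the terminal node there is the unique long simple root (C_7). A semisimple Lie algebra decomposes uniquely as the direct sum of simple ideals, one per connected component of its Dynkin diagram, so g ≅ B_2 ⊕ C_7 (dimension 10 + 105 = 115).

type B_2 ⊕ type C_7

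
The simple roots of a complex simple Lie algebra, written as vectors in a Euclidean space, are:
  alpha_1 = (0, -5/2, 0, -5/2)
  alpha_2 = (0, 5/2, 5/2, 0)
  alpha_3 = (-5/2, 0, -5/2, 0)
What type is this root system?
Compute the Cartan integers a_ij = 2(alpha_i, alpha_j)/(alpha_j, alpha_j); the resulting 3x3 Cartan matrix is
[[2, -1, 0], [-1, 2, -1], [0, -1, 2]].
All simple roots have the same length, so the diagram is simply laced. The associated Dynkin diagram is a chain of 3 nodes with single edges (A_3), so the type is A_3 (the algebra sl(4)).

A3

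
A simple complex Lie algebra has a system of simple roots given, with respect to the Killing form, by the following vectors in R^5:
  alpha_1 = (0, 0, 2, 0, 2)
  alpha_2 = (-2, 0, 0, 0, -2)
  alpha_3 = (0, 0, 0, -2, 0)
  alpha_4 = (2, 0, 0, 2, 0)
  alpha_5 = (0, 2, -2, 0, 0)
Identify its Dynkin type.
Compute the Cartan integers a_ij = 2(alpha_i, alpha_j)/(alpha_j, alpha_j); the resulting 5x5 Cartan matrix is
[[2, -1, 0, 0, -1], [-1, 2, 0, -1, 0], [0, 0, 2, -1, 0], [0, -1, -2, 2, 0], [-1, 0, 0, 0, 2]].
The roots have two lengths (squared-length ratio 2:1); the short ones are alpha_{3}. The associated Dynkin diagram is a chain of 5 nodes with a double edge at one end; the terminal node there is the unique short simple root (B_5), so the type is B_5 (the algebra so(11)).

B5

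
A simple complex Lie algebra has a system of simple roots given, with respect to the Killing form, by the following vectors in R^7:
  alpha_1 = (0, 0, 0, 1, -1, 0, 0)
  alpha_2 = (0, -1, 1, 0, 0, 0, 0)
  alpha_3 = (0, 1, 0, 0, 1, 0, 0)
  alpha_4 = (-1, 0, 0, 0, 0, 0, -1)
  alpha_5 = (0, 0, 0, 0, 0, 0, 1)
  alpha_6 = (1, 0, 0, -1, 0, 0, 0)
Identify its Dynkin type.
type B_6

Compute the Cartan integers a_ij = 2(alpha_i, alpha_j)/(alpha_j, alpha_j); the resulting 6x6 Cartan matrix is
[[2, 0, -1, 0, 0, -1], [0, 2, -1, 0, 0, 0], [-1, -1, 2, 0, 0, 0], [0, 0, 0, 2, -2, -1], [0, 0, 0, -1, 2, 0], [-1, 0, 0, -1, 0, 2]].
The roots have two lengths (squared-length ratio 2:1); the short ones are alpha_{5}. The associated Dynkin diagram is a chain of 6 nodes with a double edge at one end; the terminal node there is the unique short simple root (B_6), so the type is B_6 (the algebra so(13)).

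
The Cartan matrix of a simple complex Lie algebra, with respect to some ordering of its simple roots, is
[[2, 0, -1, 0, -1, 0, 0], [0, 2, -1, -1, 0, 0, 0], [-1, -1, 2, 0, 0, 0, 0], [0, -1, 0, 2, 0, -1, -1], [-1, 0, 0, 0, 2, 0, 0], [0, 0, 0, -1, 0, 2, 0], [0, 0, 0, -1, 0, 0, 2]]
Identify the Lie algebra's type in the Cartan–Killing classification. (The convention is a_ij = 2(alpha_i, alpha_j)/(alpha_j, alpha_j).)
The matrix has rank 7 with 2's on the diagonal. Reading the off-diagonal entries as Dynkin edges (a single edge where a_ij = a_ji = -1; a double or triple edge where a_ij * a_ji = 2 or 3), the diagram is a chain of 5 nodes with a fork of two nodes at one end (D_7). One simple-root ordering that puts it in standard form is (alpha_5, alpha_1, alpha_3, alpha_2, alpha_4, alpha_7, alpha_6). So the algebra is type D_7, i.e. so(14).

D_7 (so(14))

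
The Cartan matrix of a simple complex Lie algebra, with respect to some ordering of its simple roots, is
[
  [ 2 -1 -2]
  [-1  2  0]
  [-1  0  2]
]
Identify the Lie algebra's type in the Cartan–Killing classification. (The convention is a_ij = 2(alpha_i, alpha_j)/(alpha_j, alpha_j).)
The matrix has rank 3 with 2's on the diagonal. Reading the off-diagonal entries as Dynkin edges (a single edge where a_ij = a_ji = -1; a double or triple edge where a_ij * a_ji = 2 or 3), the diagram is a chain of 3 nodes with a double edge at one end; the terminal node there is the unique short simple root (B_3). One simple-root ordering that puts it in standard form is (alpha_2, alpha_1, alpha_3). So the algebra is type B_3, i.e. so(7).

B_3 (so(7))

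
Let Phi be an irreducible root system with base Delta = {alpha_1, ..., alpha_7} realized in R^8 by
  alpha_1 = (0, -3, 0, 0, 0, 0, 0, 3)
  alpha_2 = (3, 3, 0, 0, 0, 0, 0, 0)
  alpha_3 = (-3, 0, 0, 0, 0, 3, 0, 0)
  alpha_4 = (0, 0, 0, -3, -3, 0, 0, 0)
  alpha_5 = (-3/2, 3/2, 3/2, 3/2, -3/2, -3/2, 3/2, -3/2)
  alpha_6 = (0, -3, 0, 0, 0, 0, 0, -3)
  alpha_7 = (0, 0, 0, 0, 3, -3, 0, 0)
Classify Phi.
Compute the Cartan integers a_ij = 2(alpha_i, alpha_j)/(alpha_j, alpha_j); the resulting 7x7 Cartan matrix is
[[2, -1, 0, 0, -1, 0, 0], [-1, 2, -1, 0, 0, -1, 0], [0, -1, 2, 0, 0, 0, -1], [0, 0, 0, 2, 0, 0, -1], [-1, 0, 0, 0, 2, 0, 0], [0, -1, 0, 0, 0, 2, 0], [0, 0, -1, -1, 0, 0, 2]].
All simple roots have the same length, so the diagram is simply laced. The associated Dynkin diagram is a chain of 6 nodes with one extra node attached to the third node from one end (E_7), so the type is E_7.

type E_7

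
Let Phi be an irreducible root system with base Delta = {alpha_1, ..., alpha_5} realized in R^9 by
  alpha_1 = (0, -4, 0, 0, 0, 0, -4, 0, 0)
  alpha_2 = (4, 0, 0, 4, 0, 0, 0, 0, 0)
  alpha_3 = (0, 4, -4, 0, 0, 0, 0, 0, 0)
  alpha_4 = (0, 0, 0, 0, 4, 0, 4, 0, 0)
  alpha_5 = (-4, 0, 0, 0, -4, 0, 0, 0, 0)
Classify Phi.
type A_5

Compute the Cartan integers a_ij = 2(alpha_i, alpha_j)/(alpha_j, alpha_j); the resulting 5x5 Cartan matrix is
[[2, 0, -1, -1, 0], [0, 2, 0, 0, -1], [-1, 0, 2, 0, 0], [-1, 0, 0, 2, -1], [0, -1, 0, -1, 2]].
All simple roots have the same length, so the diagram is simply laced. The associated Dynkin diagram is a chain of 5 nodes with single edges (A_5), so the type is A_5 (the algebra sl(6)).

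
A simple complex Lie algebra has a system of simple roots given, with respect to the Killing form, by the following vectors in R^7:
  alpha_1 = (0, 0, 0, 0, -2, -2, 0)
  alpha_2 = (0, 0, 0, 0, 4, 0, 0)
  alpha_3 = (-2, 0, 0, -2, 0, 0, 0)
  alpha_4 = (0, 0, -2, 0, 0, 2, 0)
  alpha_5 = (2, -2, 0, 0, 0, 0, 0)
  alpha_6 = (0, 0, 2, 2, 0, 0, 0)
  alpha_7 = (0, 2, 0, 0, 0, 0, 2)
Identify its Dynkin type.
C_7 (sp(14))

Compute the Cartan integers a_ij = 2(alpha_i, alpha_j)/(alpha_j, alpha_j); the resulting 7x7 Cartan matrix is
[[2, -1, 0, -1, 0, 0, 0], [-2, 2, 0, 0, 0, 0, 0], [0, 0, 2, 0, -1, -1, 0], [-1, 0, 0, 2, 0, -1, 0], [0, 0, -1, 0, 2, 0, -1], [0, 0, -1, -1, 0, 2, 0], [0, 0, 0, 0, -1, 0, 2]].
The roots have two lengths (squared-length ratio 2:1); the short ones are alpha_{1,3,4,5,6,7}. The associated Dynkin diagram is a chain of 7 nodes with a double edge at one end; the terminal node there is the unique long simple root (C_7), so the type is C_7 (the algebra sp(14)).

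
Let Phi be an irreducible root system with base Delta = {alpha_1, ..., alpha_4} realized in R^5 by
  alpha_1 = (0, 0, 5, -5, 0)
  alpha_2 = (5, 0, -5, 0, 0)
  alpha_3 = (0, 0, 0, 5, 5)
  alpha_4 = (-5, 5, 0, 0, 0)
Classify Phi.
A_4

Compute the Cartan integers a_ij = 2(alpha_i, alpha_j)/(alpha_j, alpha_j); the resulting 4x4 Cartan matrix is
[[2, -1, -1, 0], [-1, 2, 0, -1], [-1, 0, 2, 0], [0, -1, 0, 2]].
All simple roots have the same length, so the diagram is simply laced. The associated Dynkin diagram is a chain of 4 nodes with single edges (A_4), so the type is A_4 (the algebra sl(5)).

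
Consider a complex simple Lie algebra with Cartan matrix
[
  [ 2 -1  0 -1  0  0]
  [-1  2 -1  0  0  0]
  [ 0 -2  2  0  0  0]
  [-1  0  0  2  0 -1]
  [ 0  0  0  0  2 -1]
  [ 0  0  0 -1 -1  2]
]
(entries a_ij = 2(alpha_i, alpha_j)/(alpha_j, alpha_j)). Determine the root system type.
The matrix has rank 6 with 2's on the diagonal. Reading the off-diagonal entries as Dynkin edges (a single edge where a_ij = a_ji = -1; a double or triple edge where a_ij * a_ji = 2 or 3), the diagram is a chain of 6 nodes with a double edge at one end; the terminal node there is the unique long simple root (C_6). One simple-root ordering that puts it in standard form is (alpha_5, alpha_6, alpha_4, alpha_1, alpha_2, alpha_3). So the algebra is type C_6, i.e. sp(12).

C_6 (sp(12))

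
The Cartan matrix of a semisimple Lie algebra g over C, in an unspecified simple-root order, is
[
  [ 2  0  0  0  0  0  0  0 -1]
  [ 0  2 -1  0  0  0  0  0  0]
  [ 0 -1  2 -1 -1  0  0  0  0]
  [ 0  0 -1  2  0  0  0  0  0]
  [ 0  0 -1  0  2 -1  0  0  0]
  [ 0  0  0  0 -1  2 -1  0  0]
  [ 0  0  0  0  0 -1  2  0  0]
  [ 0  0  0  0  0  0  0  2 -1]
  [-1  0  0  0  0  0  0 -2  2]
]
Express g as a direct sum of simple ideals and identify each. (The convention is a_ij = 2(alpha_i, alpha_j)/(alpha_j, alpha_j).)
The diagram associated to this matrix has two connected components: the simple roots {alpha_1, alpha_8, alpha_9} form a chain of 3 nodes with a double edge at one end; the terminal node there is the unique short simple root (B_3), and {alpha_2, alpha_3, alpha_4, alpha_5, alpha_6, alpha_7} form a chain of 4 nodes with a fork of two nodes at one end (D_6). A semisimple Lie algebra decomposes uniquely as the direct sum of simple ideals, one per connected component of its Dynkin diagram, so g ≅ B_3 ⊕ D_6 (dimension 21 + 66 = 87).

B3 + D6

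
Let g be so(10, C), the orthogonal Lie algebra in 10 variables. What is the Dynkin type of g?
D_5 (so(10))

This is so(10) with 10 even, which has dimension 10(10-1)/2 = 45 and rank 10/2 = 5. In the classification of classical Lie algebras, the orthogonal algebra so(2n) in an even number of variables has type D_n; here n = 5, so the Dynkin diagram is a chain of 3 nodes with a fork of two nodes at one end (D_5). Hence the type is D_5.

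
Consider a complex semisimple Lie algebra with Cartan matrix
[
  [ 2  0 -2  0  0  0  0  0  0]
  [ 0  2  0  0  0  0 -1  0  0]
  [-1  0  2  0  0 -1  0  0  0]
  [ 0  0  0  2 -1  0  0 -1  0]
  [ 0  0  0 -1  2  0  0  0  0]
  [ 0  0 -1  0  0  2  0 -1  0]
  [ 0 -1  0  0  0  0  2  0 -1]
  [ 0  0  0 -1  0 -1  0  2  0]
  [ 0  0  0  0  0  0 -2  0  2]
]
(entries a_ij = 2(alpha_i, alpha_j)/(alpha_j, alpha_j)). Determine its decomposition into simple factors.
The diagram associated to this matrix has two connected components: the simple roots {alpha_2, alpha_7, alpha_9} form a chain of 3 nodes with a double edge at one end; the terminal node there is the unique long simple root (C_3), and {alpha_1, alpha_3, alpha_4, alpha_5, alpha_6, alpha_8} form a chain of 6 nodes with a double edge at one end; the terminal node there is the unique long simple root (C_6). A semisimple Lie algebra decomposes uniquely as the direct sum of simple ideals, one per connected component of its Dynkin diagram, so g ≅ C_3 ⊕ C_6 (dimension 21 + 78 = 99).

C3 ⊕ C6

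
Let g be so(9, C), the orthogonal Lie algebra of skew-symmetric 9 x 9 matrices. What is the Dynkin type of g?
This is so(9) with 9 odd, which has dimension 9(9-1)/2 = 36 and rank (9-1)/2 = 4. In the classification of classical Lie algebras, the orthogonal algebra so(2n+1) in an odd number of variables has type B_n; here n = 4, so the Dynkin diagram is a chain of 4 nodes with a double edge at one end; the terminal node there is the unique short simple root (B_4). Hence the type is B_4.

B_4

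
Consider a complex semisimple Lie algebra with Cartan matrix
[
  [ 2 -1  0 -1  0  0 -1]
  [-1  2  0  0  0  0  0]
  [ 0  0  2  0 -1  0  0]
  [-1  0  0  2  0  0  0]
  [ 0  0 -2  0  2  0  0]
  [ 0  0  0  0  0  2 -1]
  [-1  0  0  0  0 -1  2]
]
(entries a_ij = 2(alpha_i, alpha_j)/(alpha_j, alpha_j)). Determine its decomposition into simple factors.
The diagram associated to this matrix has two connected components: the simple roots {alpha_3, alpha_5} form a chain of 2 nodes with a double edge at one end; the terminal node there is the unique short simple root (B_2), and {alpha_1, alpha_2, alpha_4, alpha_6, alpha_7} form a chain of 3 nodes with a fork of two nodes at one end (D_5). A semisimple Lie algebra decomposes uniquely as the direct sum of simple ideals, one per connected component of its Dynkin diagram, so g ≅ B_2 ⊕ D_5 (dimension 10 + 45 = 55).

B_2 (so(5)) ⊕ D_5 (so(10))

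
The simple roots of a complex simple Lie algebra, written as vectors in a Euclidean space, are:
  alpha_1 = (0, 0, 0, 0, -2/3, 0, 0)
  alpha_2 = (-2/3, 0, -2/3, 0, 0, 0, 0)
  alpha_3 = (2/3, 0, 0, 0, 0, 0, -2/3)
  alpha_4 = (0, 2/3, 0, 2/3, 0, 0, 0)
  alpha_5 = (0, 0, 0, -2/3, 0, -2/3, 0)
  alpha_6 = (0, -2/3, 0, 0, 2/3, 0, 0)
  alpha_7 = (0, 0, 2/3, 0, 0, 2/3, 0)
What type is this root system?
B_7

Compute the Cartan integers a_ij = 2(alpha_i, alpha_j)/(alpha_j, alpha_j); the resulting 7x7 Cartan matrix is
[[2, 0, 0, 0, 0, -1, 0], [0, 2, -1, 0, 0, 0, -1], [0, -1, 2, 0, 0, 0, 0], [0, 0, 0, 2, -1, -1, 0], [0, 0, 0, -1, 2, 0, -1], [-2, 0, 0, -1, 0, 2, 0], [0, -1, 0, 0, -1, 0, 2]].
The roots have two lengths (squared-length ratio 2:1); the short ones are alpha_{1}. The associated Dynkin diagram is a chain of 7 nodes with a double edge at one end; the terminal node there is the unique short simple root (B_7), so the type is B_7 (the algebra so(15)).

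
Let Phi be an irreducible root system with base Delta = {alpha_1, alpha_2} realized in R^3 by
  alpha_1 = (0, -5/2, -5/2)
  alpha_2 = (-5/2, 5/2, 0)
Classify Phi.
A2

Compute the Cartan integers a_ij = 2(alpha_i, alpha_j)/(alpha_j, alpha_j); the resulting 2x2 Cartan matrix is
[[2, -1], [-1, 2]].
All simple roots have the same length, so the diagram is simply laced. The associated Dynkin diagram is a chain of 2 nodes with single edges (A_2), so the type is A_2 (the algebra sl(3)).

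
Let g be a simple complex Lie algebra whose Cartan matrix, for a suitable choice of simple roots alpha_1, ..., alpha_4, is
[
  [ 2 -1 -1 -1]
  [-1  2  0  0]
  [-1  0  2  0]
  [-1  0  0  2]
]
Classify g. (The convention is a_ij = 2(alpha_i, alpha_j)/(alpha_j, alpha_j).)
D_4 (so(8))

The matrix has rank 4 with 2's on the diagonal. Reading the off-diagonal entries as Dynkin edges (a single edge where a_ij = a_ji = -1; a double or triple edge where a_ij * a_ji = 2 or 3), the diagram is a chain of 2 nodes with a fork of two nodes at one end (D_4). One simple-root ordering that puts it in standard form is (alpha_3, alpha_1, alpha_2, alpha_4). So the algebra is type D_4, i.e. so(8).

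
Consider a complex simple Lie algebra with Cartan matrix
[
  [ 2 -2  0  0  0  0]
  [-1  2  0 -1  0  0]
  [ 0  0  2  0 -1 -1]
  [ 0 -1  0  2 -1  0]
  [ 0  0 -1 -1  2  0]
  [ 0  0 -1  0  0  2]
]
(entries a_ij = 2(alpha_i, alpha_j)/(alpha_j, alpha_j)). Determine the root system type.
The matrix has rank 6 with 2's on the diagonal. Reading the off-diagonal entries as Dynkin edges (a single edge where a_ij = a_ji = -1; a double or triple edge where a_ij * a_ji = 2 or 3), the diagram is a chain of 6 nodes with a double edge at one end; the terminal node there is the unique long simple root (C_6). One simple-root ordering that puts it in standard form is (alpha_6, alpha_3, alpha_5, alpha_4, alpha_2, alpha_1). So the algebra is type C_6, i.e. sp(12).

C_6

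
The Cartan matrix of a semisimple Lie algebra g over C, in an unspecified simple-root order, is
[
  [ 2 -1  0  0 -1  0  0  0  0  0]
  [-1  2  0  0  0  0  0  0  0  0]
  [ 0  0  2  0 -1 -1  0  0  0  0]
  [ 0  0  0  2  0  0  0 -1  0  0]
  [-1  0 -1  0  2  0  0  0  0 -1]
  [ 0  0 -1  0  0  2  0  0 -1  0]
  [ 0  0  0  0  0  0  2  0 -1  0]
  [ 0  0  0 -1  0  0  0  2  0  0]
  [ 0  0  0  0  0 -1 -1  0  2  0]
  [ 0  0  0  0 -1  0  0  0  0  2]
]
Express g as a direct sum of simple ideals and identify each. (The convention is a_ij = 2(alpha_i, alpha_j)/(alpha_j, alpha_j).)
A2 ⊕ E8

The diagram associated to this matrix has two connected components: the simple roots {alpha_4, alpha_8} form a chain of 2 nodes with single edges (A_2), and {alpha_1, alpha_2, alpha_3, alpha_5, alpha_6, alpha_7, alpha_9, alpha_10} form a chain of 7 nodes with one extra node attached to the third node from one end (E_8). A semisimple Lie algebra decomposes uniquely as the direct sum of simple ideals, one per connected component of its Dynkin diagram, so g ≅ A_2 ⊕ E_8 (dimension 8 + 248 = 256).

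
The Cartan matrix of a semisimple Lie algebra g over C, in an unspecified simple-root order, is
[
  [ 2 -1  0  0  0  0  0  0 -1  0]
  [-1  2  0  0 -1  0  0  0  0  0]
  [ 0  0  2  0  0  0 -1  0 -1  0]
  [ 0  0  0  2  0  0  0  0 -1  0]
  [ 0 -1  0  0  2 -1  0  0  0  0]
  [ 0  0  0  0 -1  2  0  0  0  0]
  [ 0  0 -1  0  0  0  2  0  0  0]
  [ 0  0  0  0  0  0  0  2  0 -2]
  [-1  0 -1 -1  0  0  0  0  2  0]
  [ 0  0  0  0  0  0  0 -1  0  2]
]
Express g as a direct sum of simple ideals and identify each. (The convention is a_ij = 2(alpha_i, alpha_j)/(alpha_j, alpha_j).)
The diagram associated to this matrix has two connected components: the simple roots {alpha_8, alpha_10} form a chain of 2 nodes with a double edge at one end; the terminal node there is the unique short simple root (B_2), and {alpha_1, alpha_2, alpha_3, alpha_4, alpha_5, alpha_6, alpha_7, alpha_9} form a chain of 7 nodes with one extra node attached to the third node from one end (E_8). A semisimple Lie algebra decomposes uniquely as the direct sum of simple ideals, one per connected component of its Dynkin diagram, so g ≅ B_2 ⊕ E_8 (dimension 10 + 248 = 258).

B_2 (so(5)) + E_8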